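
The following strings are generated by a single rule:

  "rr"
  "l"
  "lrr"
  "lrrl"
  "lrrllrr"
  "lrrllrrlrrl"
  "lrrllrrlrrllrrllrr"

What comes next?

lrrllrrlrrllrrllrrlrrllrrlrrl

Each term (from the third on) is the previous term followed by the one before it: term 3 = l·rr = lrr.
Continuing: lrrllrrlrrllrrllrr · lrrllrrlrrl gives term 8.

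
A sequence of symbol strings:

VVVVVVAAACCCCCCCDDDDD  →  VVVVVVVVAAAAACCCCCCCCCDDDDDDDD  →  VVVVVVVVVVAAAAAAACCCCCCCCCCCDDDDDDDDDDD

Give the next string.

Reading off run lengths: V runs 6, 8, 10; A runs 3, 5, 7; C runs 7, 9, 11; D runs 5, 8, 11 — each is linear in n, where the shown terms are n = 2, 3, 4.
Setting n = 5 gives 12, 9, 13, 14 characters in each block.

VVVVVVVVVVVVAAAAAAAAACCCCCCCCCCCCCDDDDDDDDDDDDDD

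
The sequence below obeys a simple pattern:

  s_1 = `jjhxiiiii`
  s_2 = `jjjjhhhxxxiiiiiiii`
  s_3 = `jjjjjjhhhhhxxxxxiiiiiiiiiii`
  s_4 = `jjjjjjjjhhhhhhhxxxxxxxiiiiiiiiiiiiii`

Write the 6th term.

jjjjjjjjjjjjhhhhhhhhhhhxxxxxxxxxxxiiiiiiiiiiiiiiiiiiii

Each string has the form j^{2n} h^{2n-1} x^{2n-1} i^{3n+2} (n = 1, 2, …).
Setting n = 6 gives 12, 11, 11, 20 characters in each block.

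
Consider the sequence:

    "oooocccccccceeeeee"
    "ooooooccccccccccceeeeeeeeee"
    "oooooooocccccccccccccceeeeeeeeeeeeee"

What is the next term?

ooooooooooccccccccccccccccceeeeeeeeeeeeeeeeee

Reading off run lengths: o runs 4, 6, 8; c runs 8, 11, 14; e runs 6, 10, 14 — each is linear in n, where the shown terms are n = 2, 3, 4.
Setting n = 5 gives 10, 17, 18 characters in each block.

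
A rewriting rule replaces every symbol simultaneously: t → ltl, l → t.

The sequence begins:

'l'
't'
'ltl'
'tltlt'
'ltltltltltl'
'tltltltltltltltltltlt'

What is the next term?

Rewriting the 21 symbols of tltltltltltltltltltlt one by one yields ltl t ltl t ltl t ltl t ltl t ltl t ltl t ltl t ltl t ltl t ltl; concatenated:

ltltltltltltltltltltltltltltltltltltltltltl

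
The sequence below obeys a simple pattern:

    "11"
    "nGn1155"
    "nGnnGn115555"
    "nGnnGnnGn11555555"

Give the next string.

s(k+1) = nGn·s(k)·55, so each term gains nGn as a prefix and 55 as a suffix.
Applying this once more to nGnnGnnGn11555555:

nGnnGnnGnnGn1155555555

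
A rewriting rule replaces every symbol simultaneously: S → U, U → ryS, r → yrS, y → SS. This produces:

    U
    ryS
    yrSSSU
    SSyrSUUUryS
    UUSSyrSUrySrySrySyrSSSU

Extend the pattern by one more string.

rySrySUUSSyrSUrySyrSSSUyrSSSUyrSSSUSSyrSUUUryS

φ(UUSSyrSUrySrySrySyrSSSU) expands symbol-by-symbol to ryS ryS U U SS yrS U ryS yrS SS U yrS SS U yrS SS U SS yrS U U U ryS; joining the 23 pieces gives the next term.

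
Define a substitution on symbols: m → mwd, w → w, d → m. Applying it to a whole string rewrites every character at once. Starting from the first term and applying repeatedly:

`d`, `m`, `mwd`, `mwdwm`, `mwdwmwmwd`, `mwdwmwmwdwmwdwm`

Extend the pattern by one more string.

Rewriting the 15 symbols of mwdwmwmwdwmwdwm one by one yields mwd w m w mwd w mwd w m w mwd w m w mwd; concatenated:

mwdwmwmwdwmwdwmwmwdwmwmwd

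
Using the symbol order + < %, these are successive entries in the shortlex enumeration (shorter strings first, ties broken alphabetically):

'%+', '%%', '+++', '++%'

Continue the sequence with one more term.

Find the rightmost character of ++% below %, bump it to the next letter, and reset everything to its right to +.

+%+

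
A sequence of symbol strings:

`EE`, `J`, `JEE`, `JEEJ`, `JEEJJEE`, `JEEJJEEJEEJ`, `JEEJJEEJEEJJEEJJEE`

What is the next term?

JEEJJEEJEEJJEEJJEEJEEJJEEJEEJ

Each term (from the third on) is the previous term followed by the one before it: term 3 = J·EE = JEE.
The next term joins JEEJJEEJEEJJEEJJEE and JEEJJEEJEEJ.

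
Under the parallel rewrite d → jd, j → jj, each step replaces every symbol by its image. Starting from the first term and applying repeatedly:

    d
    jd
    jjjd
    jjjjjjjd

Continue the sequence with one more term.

jjjjjjjjjjjjjjjd

Expanding jjjjjjjd: j→jj, j→jj, j→jj, j→jj, j→jj, j→jj, j→jj, d→jd. Concatenated: jj jj jj jj jj jj jj jd.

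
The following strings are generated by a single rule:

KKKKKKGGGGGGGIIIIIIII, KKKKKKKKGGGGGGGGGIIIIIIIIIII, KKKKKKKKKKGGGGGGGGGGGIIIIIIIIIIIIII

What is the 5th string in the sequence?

Reading off run lengths: K runs 6, 8, 10; G runs 7, 9, 11; I runs 8, 11, 14 — each is linear in n, where the shown terms are n = 3, 4, 5.
Setting n = 7 gives 14, 15, 20 characters in each block.

KKKKKKKKKKKKKKGGGGGGGGGGGGGGGIIIIIIIIIIIIIIIIIIII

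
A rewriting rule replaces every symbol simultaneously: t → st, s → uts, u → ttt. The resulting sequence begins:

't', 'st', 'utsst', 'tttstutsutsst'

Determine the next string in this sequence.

Rewriting the 13 symbols of tttstutsutsst one by one yields st st st uts st ttt st uts ttt st uts uts st; concatenated:

stststutssttttstutstttstutsutsst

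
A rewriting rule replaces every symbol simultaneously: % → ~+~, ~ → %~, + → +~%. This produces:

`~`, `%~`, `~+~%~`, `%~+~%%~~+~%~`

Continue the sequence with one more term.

Apply φ to %~+~%%~~+~%~ symbol by symbol: %→~+~, ~→%~, +→+~%, ~→%~, %→~+~, %→~+~, ~→%~, ~→%~, +→+~%, ~→%~, %→~+~, ~→%~; joined: ~+~ %~ +~% %~ ~+~ ~+~ %~ %~ +~% %~ ~+~ %~.

~+~%~+~%%~~+~~+~%~%~+~%%~~+~%~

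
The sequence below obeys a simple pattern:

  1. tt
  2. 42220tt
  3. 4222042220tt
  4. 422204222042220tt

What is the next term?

42220422204222042220tt

Every step adds 42220 at the front: s(k+1) = 42220·s(k).
One more step from 422204222042220tt gives the answer.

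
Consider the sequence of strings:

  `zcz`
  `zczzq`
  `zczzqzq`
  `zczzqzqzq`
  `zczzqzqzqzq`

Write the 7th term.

zczzqzqzqzqzqzq

The strings grow by a fixed suffix zq each time.
From zczzqzqzqzq, 2 further steps: zczzqzqzqzq → zczzqzqzqzqzq → (answer).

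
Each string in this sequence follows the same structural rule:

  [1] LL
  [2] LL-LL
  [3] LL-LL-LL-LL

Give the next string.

Each string is two copies of the previous one joined by '-'.
Doubling LL-LL-LL-LL with '-' between the halves:

LL-LL-LL-LL-LL-LL-LL-LL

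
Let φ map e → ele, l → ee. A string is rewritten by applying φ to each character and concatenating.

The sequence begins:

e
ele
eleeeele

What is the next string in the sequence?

eleeeeleeleeleeleeeele

Apply φ to eleeeele symbol by symbol: e→ele, l→ee, e→ele, e→ele, e→ele, e→ele, l→ee, e→ele; joined: ele ee ele ele ele ele ee ele.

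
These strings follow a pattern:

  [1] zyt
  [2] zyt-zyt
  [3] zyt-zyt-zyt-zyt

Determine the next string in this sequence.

zyt-zyt-zyt-zyt-zyt-zyt-zyt-zyt

s(k+1) = s(k)·-·s(k) — each term doubles the last with '-' between the halves.
One more doubling of zyt-zyt-zyt-zyt gives the answer.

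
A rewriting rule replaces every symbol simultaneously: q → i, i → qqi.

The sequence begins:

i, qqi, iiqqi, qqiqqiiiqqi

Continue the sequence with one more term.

iiqqiiiqqiqqiqqiiiqqi

Apply φ to qqiqqiiiqqi symbol by symbol: q→i, q→i, i→qqi, q→i, q→i, i→qqi, i→qqi, i→qqi, q→i, q→i, i→qqi; joined: i i qqi i i qqi qqi qqi i i qqi.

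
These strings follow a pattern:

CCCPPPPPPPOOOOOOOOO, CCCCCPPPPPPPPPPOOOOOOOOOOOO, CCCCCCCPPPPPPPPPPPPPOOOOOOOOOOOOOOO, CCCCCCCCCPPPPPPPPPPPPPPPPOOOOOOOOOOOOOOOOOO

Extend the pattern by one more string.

The n-th term is 2n-1 C's then 3n+1 P's then 3n+3 O's, where the shown terms are n = 2, 3, 4, 5.
At n = 6 the blocks have lengths 11, 19, 21.

CCCCCCCCCCCPPPPPPPPPPPPPPPPPPPOOOOOOOOOOOOOOOOOOOOO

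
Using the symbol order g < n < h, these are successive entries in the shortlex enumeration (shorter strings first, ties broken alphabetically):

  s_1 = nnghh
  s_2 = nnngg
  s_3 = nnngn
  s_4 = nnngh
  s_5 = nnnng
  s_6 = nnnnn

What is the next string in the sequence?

Find the rightmost character of nnnnn below h, bump it to the next letter, and reset everything to its right to g.

nnnnh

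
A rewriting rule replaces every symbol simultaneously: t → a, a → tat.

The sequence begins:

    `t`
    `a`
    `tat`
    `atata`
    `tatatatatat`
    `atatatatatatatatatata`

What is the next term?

φ(atatatatatatatatatata) expands symbol-by-symbol to tat a tat a tat a tat a tat a tat a tat a tat a tat a tat a tat; joining the 21 pieces gives the next term.

tatatatatatatatatatatatatatatatatatatatatat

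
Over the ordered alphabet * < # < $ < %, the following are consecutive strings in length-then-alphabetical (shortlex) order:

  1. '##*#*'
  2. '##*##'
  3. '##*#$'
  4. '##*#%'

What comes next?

##*$*

Treat ##*#% as a base-4 numeral over the given alphabet and add one, carrying through any trailing %'s.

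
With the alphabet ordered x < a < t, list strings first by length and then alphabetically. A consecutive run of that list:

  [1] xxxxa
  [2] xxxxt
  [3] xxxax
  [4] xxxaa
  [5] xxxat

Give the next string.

The successor of xxxat increments the rightmost position that isn't already t and resets every position after it to x.

xxxtx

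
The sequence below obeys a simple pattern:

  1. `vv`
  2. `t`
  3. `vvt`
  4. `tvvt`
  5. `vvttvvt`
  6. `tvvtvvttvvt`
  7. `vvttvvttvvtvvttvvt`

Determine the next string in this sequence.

tvvtvvttvvtvvttvvttvvtvvttvvt

From term 3 onward, concatenate the second-to-last term with the last: vv·t = vvt, t·vvt = tvvt, …
So term 8 is tvvtvvttvvt·vvttvvttvvtvvttvvt.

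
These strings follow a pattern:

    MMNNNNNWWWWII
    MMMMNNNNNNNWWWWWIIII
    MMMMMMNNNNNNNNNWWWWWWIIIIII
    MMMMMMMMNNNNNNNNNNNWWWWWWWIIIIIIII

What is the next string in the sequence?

Reading off run lengths: M runs 2, 4, 6, 8; N runs 5, 7, 9, 11; W runs 4, 5, 6, 7; I runs 2, 4, 6, 8 — each is linear in n (n = 1, 2, …).
For the next term, n = 5, so the run lengths are 10, 13, 8, 10.

MMMMMMMMMMNNNNNNNNNNNNNWWWWWWWWIIIIIIIIII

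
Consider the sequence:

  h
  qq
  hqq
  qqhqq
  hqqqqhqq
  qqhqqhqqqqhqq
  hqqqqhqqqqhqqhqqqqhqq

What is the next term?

Each term (from the third on) is the two preceding terms concatenated in order: term 3 = h·qq = hqq.
So term 8 is qqhqqhqqqqhqq·hqqqqhqqqqhqqhqqqqhqq.

qqhqqhqqqqhqqhqqqqhqqqqhqqhqqqqhqq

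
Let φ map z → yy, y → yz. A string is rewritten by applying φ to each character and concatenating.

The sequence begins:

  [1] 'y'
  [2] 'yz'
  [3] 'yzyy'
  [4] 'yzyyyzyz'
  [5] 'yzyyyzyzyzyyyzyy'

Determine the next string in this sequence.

Rewriting the 16 symbols of yzyyyzyzyzyyyzyy one by one yields yz yy yz yz yz yy yz yy yz yy yz yz yz yy yz yz; concatenated:

yzyyyzyzyzyyyzyyyzyyyzyzyzyyyzyz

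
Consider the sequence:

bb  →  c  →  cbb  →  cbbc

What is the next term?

Each term (from the third on) is the previous term followed by the one before it: term 3 = c·bb = cbb.
So term 5 is cbbc·cbb.

cbbccbb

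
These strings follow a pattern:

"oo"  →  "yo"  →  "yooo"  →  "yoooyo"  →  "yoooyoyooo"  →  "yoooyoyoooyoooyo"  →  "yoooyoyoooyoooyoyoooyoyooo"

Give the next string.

From term 3 onward, concatenate the last term with the second-to-last: yo·oo = yooo, yooo·yo = yoooyo, …
The next term joins yoooyoyoooyoooyoyoooyoyooo and yoooyoyoooyoooyo.

yoooyoyoooyoooyoyoooyoyoooyoooyoyoooyoooyo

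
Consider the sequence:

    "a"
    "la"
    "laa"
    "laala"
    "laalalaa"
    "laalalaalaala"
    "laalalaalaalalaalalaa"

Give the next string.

laalalaalaalalaalalaalaalalaalaala

From term 3 onward, concatenate the last term with the second-to-last: la·a = laa, laa·la = laala, …
Continuing: laalalaalaalalaalalaa · laalalaalaala gives term 8.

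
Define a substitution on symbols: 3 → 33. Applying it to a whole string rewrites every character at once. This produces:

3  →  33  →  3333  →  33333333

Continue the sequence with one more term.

Rewriting each symbol of 33333333: 3→33, 3→33, 3→33, 3→33, 3→33, 3→33, 3→33, 3→33, which concatenates to 33 33 33 33 33 33 33 33.

3333333333333333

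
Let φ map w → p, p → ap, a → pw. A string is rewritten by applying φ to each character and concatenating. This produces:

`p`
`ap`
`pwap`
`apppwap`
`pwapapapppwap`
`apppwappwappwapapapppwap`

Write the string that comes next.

Rewriting the 24 symbols of apppwappwappwapapapppwap one by one yields pw ap ap ap p pw ap ap p pw ap ap p pw ap pw ap pw ap ap ap p pw ap; concatenated:

pwapapapppwapapppwapapppwappwappwapapapppwap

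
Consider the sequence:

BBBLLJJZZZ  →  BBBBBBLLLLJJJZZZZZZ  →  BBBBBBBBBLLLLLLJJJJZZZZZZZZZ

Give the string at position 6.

BBBBBBBBBBBBBBBBBBLLLLLLLLLLLLJJJJJJJZZZZZZZZZZZZZZZZZZ

The n-th term is 3n B's then 2n L's then n+1 J's then 3n Z's (n = 1, 2, …).
At n = 6 the blocks have lengths 18, 12, 7, 18.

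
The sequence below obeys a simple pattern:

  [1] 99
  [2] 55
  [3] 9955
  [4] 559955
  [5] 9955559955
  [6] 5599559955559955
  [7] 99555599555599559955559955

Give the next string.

559955995555995599555599555599559955559955

Each term (from the third on) is the two preceding terms concatenated in order: term 3 = 99·55 = 9955.
Continuing: 5599559955559955 · 99555599555599559955559955 gives term 8.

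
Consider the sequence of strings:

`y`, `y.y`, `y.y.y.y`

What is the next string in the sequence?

Every step duplicates the string with '.' between the halves.
Doubling y.y.y.y with '.' between the halves:

y.y.y.y.y.y.y.y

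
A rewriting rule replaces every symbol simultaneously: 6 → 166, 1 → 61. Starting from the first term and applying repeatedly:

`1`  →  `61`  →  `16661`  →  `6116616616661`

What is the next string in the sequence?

Rewriting the 13 symbols of 6116616616661 one by one yields 166 61 61 166 166 61 166 166 61 166 166 166 61; concatenated:

1666161166166611661666116616616661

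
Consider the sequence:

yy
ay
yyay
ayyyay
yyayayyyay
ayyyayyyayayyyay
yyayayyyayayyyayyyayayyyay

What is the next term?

ayyyayyyayayyyayyyayayyyayayyyayyyayayyyay

Each term (from the third on) is the two preceding terms concatenated in order: term 3 = yy·ay = yyay.
Continuing: ayyyayyyayayyyay · yyayayyyayayyyayyyayayyyay gives term 8.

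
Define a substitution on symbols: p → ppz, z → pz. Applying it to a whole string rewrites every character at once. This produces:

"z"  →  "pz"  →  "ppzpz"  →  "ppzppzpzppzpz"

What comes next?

ppzppzpzppzppzpzppzpzppzppzpzppzpz

φ(ppzppzpzppzpz) expands symbol-by-symbol to ppz ppz pz ppz ppz pz ppz pz ppz ppz pz ppz pz; joining the 13 pieces gives the next term.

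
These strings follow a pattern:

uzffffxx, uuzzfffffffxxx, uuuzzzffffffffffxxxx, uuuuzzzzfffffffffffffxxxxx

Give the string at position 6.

Reading off run lengths: u runs 1, 2, 3, 4; z runs 1, 2, 3, 4; f runs 4, 7, 10, 13; x runs 2, 3, 4, 5 — each is linear in n (n = 1, 2, …).
For term 6, n = 6, so the run lengths are 6, 6, 19, 7.

uuuuuuzzzzzzfffffffffffffffffffxxxxxxx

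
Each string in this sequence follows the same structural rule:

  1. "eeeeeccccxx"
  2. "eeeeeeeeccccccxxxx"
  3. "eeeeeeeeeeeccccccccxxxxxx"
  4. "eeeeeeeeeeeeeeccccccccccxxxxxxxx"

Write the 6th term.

Term n consists of 3n+2 e's, followed by 2n+2 c's, followed by 2n x's (n = 1, 2, …).
At n = 6 the blocks have lengths 20, 14, 12.

eeeeeeeeeeeeeeeeeeeeccccccccccccccxxxxxxxxxxxx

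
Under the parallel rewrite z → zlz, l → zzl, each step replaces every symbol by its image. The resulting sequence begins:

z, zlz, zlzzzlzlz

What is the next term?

Apply φ to zlzzzlzlz symbol by symbol: z→zlz, l→zzl, z→zlz, z→zlz, z→zlz, l→zzl, z→zlz, l→zzl, z→zlz; joined: zlz zzl zlz zlz zlz zzl zlz zzl zlz.

zlzzzlzlzzlzzlzzzlzlzzzlzlz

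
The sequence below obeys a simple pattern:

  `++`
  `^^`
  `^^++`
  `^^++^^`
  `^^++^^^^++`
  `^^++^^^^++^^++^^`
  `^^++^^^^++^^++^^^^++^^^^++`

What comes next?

From term 3 onward, concatenate the last term with the second-to-last: ^^·++ = ^^++, ^^++·^^ = ^^++^^, …
Continuing: ^^++^^^^++^^++^^^^++^^^^++ · ^^++^^^^++^^++^^ gives term 8.

^^++^^^^++^^++^^^^++^^^^++^^++^^^^++^^++^^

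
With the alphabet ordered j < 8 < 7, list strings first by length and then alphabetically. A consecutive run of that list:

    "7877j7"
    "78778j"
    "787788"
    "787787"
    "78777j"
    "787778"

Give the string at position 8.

Stepping forward 2 times from 787778: 787778 → 787777, then the target.

77jjjj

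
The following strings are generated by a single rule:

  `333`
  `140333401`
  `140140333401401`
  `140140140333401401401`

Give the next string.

Every step adds 140 to the front and 401 to the end of the previous string.
Applying this once more to 140140140333401401401:

140140140140333401401401401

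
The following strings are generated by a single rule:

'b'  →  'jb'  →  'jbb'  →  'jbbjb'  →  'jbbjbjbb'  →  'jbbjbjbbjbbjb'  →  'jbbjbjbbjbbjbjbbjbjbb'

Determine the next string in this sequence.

jbbjbjbbjbbjbjbbjbjbbjbbjbjbbjbbjb

Each term (from the third on) is the previous term followed by the one before it: term 3 = jb·b = jbb.
The next term joins jbbjbjbbjbbjbjbbjbjbb and jbbjbjbbjbbjb.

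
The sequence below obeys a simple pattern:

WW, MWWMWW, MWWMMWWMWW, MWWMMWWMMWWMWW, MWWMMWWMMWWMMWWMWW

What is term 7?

Each term is the previous one with MWWM prepended.
From MWWMMWWMMWWMMWWMWW, 2 further steps: MWWMMWWMMWWMMWWMWW → MWWMMWWMMWWMMWWMMWWMWW → (answer).

MWWMMWWMMWWMMWWMMWWMMWWMWW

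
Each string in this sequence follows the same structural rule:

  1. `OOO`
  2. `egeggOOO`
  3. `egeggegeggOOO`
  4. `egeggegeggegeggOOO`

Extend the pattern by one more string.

Each term is the previous one with egegg prepended.
So the next term is egegg·egeggegeggegeggOOO.

egeggegeggegeggegeggOOO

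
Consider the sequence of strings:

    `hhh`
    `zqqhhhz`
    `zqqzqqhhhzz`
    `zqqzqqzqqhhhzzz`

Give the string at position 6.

zqqzqqzqqzqqzqqhhhzzzzz

Each term wraps the previous one in zqq on the left and z on the right.
From zqqzqqzqqhhhzzz, 2 further steps: zqqzqqzqqhhhzzz → zqqzqqzqqzqqhhhzzzz → (answer).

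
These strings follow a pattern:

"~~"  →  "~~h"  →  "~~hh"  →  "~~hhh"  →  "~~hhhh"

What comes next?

~~hhhhh

Each term is the previous one with h appended.
So the next term is ~~hhhh·h.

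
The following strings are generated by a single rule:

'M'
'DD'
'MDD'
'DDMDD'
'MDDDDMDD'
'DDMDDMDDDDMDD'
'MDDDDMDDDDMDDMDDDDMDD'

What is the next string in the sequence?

DDMDDMDDDDMDDMDDDDMDDDDMDDMDDDDMDD

This is a Fibonacci-style word recurrence s(k) = s(k−2)·s(k−1): e.g. M·DD = MDD.
So term 8 is DDMDDMDDDDMDD·MDDDDMDDDDMDDMDDDDMDD.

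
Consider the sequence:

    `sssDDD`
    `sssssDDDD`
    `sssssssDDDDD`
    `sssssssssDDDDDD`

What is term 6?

Reading off run lengths: s runs 3, 5, 7, 9; D runs 3, 4, 5, 6 — each is linear in n, where the shown terms are n = 2, 3, 4, 5.
For term 6, n = 7, so the run lengths are 13, 8.

sssssssssssssDDDDDDDD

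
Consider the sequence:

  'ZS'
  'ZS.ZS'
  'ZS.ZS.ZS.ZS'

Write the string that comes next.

ZS.ZS.ZS.ZS.ZS.ZS.ZS.ZS

s(k+1) = s(k)·.·s(k) — each term doubles the last with '.' between the halves.
One more doubling of ZS.ZS.ZS.ZS gives the answer.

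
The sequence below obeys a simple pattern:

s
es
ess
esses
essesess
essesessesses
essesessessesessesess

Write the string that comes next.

essesessessesessesessessesessesses

From term 3 onward, concatenate the last term with the second-to-last: es·s = ess, ess·es = esses, …
Continuing: essesessessesessesess · essesessesses gives term 8.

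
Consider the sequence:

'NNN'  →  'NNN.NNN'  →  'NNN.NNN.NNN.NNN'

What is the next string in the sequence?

NNN.NNN.NNN.NNN.NNN.NNN.NNN.NNN

Every step duplicates the string with '.' between the halves.
So the next term is two copies of NNN.NNN.NNN.NNN with '.' between the halves.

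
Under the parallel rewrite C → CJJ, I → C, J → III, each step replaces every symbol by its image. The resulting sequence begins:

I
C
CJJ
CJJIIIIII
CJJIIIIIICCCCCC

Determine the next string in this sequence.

Rewriting the 15 symbols of CJJIIIIIICCCCCC one by one yields CJJ III III C C C C C C CJJ CJJ CJJ CJJ CJJ CJJ; concatenated:

CJJIIIIIICCCCCCCJJCJJCJJCJJCJJCJJ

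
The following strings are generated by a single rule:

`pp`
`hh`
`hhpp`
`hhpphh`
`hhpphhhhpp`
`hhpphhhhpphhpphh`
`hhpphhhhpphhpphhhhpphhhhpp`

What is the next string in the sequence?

hhpphhhhpphhpphhhhpphhhhpphhpphhhhpphhpphh

This is a Fibonacci-style word recurrence s(k) = s(k−1)·s(k−2): e.g. hh·pp = hhpp.
The next term joins hhpphhhhpphhpphhhhpphhhhpp and hhpphhhhpphhpphh.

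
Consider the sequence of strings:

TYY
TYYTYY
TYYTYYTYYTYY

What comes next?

TYYTYYTYYTYYTYYTYYTYYTYY

s(k+1) = s(k)·s(k) — each term doubles the last.
One more doubling of TYYTYYTYYTYY gives the answer.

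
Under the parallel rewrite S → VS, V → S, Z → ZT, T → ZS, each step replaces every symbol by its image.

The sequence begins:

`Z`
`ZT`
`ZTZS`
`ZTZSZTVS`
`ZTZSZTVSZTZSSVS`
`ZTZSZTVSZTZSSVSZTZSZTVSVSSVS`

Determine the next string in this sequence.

Rewriting the 28 symbols of ZTZSZTVSZTZSSVSZTZSZTVSVSSVS one by one yields ZT ZS ZT VS ZT ZS S VS ZT ZS ZT VS VS S VS ZT ZS ZT VS ZT ZS S VS S VS VS S VS; concatenated:

ZTZSZTVSZTZSSVSZTZSZTVSVSSVSZTZSZTVSZTZSSVSSVSVSSVS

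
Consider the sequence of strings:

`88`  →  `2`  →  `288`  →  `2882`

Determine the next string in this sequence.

2882288

From term 3 onward, concatenate the last term with the second-to-last: 2·88 = 288, 288·2 = 2882, …
Continuing: 2882 · 288 gives term 5.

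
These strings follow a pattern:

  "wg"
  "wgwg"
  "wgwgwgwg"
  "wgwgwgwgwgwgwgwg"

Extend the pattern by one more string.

Each string is two copies of the previous one concatenated.
Doubling wgwgwgwgwgwgwgwg:

wgwgwgwgwgwgwgwgwgwgwgwgwgwgwgwg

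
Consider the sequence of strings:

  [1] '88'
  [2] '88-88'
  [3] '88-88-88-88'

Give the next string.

Each string is two copies of the previous one joined by '-'.
Doubling 88-88-88-88 with '-' between the halves:

88-88-88-88-88-88-88-88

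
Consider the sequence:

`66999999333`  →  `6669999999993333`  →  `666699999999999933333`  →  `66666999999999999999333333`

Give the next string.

6666669999999999999999993333333

Reading off run lengths: 6 runs 2, 3, 4, 5; 9 runs 6, 9, 12, 15; 3 runs 3, 4, 5, 6 — each is linear in n, where the shown terms are n = 2, 3, 4, 5.
For the next term, n = 6, so the run lengths are 6, 18, 7.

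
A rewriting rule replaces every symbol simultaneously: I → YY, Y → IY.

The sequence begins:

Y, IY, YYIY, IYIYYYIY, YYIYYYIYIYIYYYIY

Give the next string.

IYIYYYIYIYIYYYIYYYIYYYIYIYIYYYIY

Replace each of the 16 characters of YYIYYYIYIYIYYYIY in place — IY IY YY IY IY IY YY IY YY IY YY IY IY IY YY IY — and concatenate.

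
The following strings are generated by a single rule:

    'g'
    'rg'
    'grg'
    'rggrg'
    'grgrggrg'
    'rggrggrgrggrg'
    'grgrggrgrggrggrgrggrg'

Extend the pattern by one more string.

From term 3 onward, concatenate the second-to-last term with the last: g·rg = grg, rg·grg = rggrg, …
So term 8 is rggrggrgrggrg·grgrggrgrggrggrgrggrg.

rggrggrgrggrggrgrggrgrggrggrgrggrg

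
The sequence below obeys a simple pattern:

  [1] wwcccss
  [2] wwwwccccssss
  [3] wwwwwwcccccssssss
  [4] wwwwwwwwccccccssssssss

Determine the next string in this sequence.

Each string has the form w^{2n} c^{n+2} s^{2n} (n = 1, 2, …).
For the next term, n = 5, so the run lengths are 10, 7, 10.

wwwwwwwwwwcccccccssssssssss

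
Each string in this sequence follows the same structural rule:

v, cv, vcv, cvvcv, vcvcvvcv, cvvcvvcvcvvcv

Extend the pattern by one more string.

From term 3 onward, concatenate the second-to-last term with the last: v·cv = vcv, cv·vcv = cvvcv, …
So term 7 is vcvcvvcv·cvvcvvcvcvvcv.

vcvcvvcvcvvcvvcvcvvcv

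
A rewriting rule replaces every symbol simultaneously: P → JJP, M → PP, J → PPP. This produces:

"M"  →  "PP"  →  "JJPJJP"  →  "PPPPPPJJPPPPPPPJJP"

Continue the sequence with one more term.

Rewriting the 18 symbols of PPPPPPJJPPPPPPPJJP one by one yields JJP JJP JJP JJP JJP JJP PPP PPP JJP JJP JJP JJP JJP JJP JJP PPP PPP JJP; concatenated:

JJPJJPJJPJJPJJPJJPPPPPPPJJPJJPJJPJJPJJPJJPJJPPPPPPPJJP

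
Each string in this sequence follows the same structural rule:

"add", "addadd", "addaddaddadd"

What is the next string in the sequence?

addaddaddaddaddaddaddadd

Every step duplicates the string.
One more doubling of addaddaddadd gives the answer.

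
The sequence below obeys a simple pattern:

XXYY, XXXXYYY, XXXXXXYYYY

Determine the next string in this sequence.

XXXXXXXXYYYYY

Each string has the form X^{2n} Y^{n+1} (n = 1, 2, …).
For the next term, n = 4, so the run lengths are 8, 5.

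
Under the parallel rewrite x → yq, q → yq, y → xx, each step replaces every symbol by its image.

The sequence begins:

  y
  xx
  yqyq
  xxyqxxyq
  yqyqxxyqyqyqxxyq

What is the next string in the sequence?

xxyqxxyqyqyqxxyqxxyqxxyqyqyqxxyq

Applying the rule to each of the 16 symbols of yqyqxxyqyqyqxxyq gives the pieces xx yq xx yq yq yq xx yq xx yq xx yq yq yq xx yq, which concatenate to the answer.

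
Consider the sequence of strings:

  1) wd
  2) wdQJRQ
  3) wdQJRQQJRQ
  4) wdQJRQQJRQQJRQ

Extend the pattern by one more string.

The strings grow by a fixed suffix QJRQ each time.
Applying this once more to wdQJRQQJRQQJRQ:

wdQJRQQJRQQJRQQJRQ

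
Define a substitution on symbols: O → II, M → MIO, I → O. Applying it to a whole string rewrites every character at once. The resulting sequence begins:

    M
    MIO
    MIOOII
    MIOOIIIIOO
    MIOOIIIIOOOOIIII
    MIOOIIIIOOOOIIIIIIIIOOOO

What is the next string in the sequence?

Applying the rule to each of the 24 symbols of MIOOIIIIOOOOIIIIIIIIOOOO gives the pieces MIO O II II O O O O II II II II O O O O O O O O II II II II, which concatenate to the answer.

MIOOIIIIOOOOIIIIIIIIOOOOOOOOIIIIIIII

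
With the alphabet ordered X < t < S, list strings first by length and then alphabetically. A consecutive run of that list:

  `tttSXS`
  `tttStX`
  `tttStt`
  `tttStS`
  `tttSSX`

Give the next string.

Treat tttSSX as a base-3 numeral over the given alphabet and add one, carrying through any trailing S's.

tttSSt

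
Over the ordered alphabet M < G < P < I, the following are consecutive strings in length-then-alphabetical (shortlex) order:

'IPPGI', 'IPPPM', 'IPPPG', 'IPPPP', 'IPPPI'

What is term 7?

Advancing 2 positions from IPPPI through IPPPI → IPPIM reaches term 7.

IPPIG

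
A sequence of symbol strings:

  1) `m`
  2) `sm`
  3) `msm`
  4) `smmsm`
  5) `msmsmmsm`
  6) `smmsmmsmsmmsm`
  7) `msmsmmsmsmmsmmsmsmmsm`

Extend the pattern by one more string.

smmsmmsmsmmsmmsmsmmsmsmmsmmsmsmmsm

From term 3 onward, concatenate the second-to-last term with the last: m·sm = msm, sm·msm = smmsm, …
The next term joins smmsmmsmsmmsm and msmsmmsmsmmsmmsmsmmsm.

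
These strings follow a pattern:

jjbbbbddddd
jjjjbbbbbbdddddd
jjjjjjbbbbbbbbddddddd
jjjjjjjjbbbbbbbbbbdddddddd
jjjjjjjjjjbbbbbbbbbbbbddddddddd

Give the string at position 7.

jjjjjjjjjjjjjjbbbbbbbbbbbbbbbbddddddddddd

The n-th term is 2n-2 j's then 2n b's then n+3 d's, where the shown terms are n = 2, 3, 4, 5, 6.
For term 7, n = 8, so the run lengths are 14, 16, 11.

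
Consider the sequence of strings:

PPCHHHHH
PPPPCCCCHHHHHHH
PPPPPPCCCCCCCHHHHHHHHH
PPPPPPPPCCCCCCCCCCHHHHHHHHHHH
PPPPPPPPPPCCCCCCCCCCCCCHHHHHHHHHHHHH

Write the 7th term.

PPPPPPPPPPPPPPCCCCCCCCCCCCCCCCCCCHHHHHHHHHHHHHHHHH

Each string has the form P^{2n} C^{3n-2} H^{2n+3} (n = 1, 2, …).
For term 7, n = 7, so the run lengths are 14, 19, 17.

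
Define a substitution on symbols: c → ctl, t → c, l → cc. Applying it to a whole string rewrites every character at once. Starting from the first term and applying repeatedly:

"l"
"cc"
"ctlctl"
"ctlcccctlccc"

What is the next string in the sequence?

Expanding ctlcccctlccc: c→ctl, t→c, l→cc, c→ctl, c→ctl, c→ctl, c→ctl, t→c, l→cc, c→ctl, c→ctl, c→ctl. Concatenated: ctl c cc ctl ctl ctl ctl c cc ctl ctl ctl.

ctlcccctlctlctlctlcccctlctlctl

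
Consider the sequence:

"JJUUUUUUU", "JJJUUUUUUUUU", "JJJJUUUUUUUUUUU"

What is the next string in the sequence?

Term n consists of n-1 J's, followed by 2n+1 U's, where the shown terms are n = 3, 4, 5.
For the next term, n = 6, so the run lengths are 5, 13.

JJJJJUUUUUUUUUUUUU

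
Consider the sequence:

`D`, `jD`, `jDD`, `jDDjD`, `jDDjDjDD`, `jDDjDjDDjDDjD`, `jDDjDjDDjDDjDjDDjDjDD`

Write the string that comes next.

From term 3 onward, concatenate the last term with the second-to-last: jD·D = jDD, jDD·jD = jDDjD, …
Continuing: jDDjDjDDjDDjDjDDjDjDD · jDDjDjDDjDDjD gives term 8.

jDDjDjDDjDDjDjDDjDjDDjDDjDjDDjDDjD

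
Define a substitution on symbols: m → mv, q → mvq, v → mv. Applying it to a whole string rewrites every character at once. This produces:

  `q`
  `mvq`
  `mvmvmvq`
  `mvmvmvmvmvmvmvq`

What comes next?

Rewriting the 15 symbols of mvmvmvmvmvmvmvq one by one yields mv mv mv mv mv mv mv mv mv mv mv mv mv mv mvq; concatenated:

mvmvmvmvmvmvmvmvmvmvmvmvmvmvmvq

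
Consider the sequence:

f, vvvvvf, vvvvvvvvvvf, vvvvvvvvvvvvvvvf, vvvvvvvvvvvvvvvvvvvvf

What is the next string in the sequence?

vvvvvvvvvvvvvvvvvvvvvvvvvf

Every step adds vvvvv at the front: s(k+1) = vvvvv·s(k).
So the next term is vvvvv·vvvvvvvvvvvvvvvvvvvvf.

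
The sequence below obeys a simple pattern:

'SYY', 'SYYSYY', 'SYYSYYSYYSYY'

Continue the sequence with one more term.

Each string is two copies of the previous one concatenated.
Doubling SYYSYYSYYSYY:

SYYSYYSYYSYYSYYSYYSYYSYY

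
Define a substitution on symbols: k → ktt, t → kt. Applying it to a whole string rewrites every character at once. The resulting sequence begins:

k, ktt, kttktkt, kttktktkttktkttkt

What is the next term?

Rewriting the 17 symbols of kttktktkttktkttkt one by one yields ktt kt kt ktt kt ktt kt ktt kt kt ktt kt ktt kt kt ktt kt; concatenated:

kttktktkttktkttktkttktktkttktkttktktkttkt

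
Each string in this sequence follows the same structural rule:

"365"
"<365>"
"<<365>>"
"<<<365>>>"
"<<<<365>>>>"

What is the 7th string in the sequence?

<<<<<<365>>>>>>

s(k+1) = <·s(k)·>, so each term gains < as a prefix and > as a suffix.
From <<<<365>>>>, 2 further steps: <<<<365>>>> → <<<<<365>>>>> → (answer).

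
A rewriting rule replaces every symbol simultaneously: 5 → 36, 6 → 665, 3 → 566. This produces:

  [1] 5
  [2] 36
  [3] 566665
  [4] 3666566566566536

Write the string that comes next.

φ(3666566566566536) expands symbol-by-symbol to 566 665 665 665 36 665 665 36 665 665 36 665 665 36 566 665; joining the 16 pieces gives the next term.

56666566566536665665366656653666566536566665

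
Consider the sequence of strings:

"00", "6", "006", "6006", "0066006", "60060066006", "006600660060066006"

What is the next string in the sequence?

From term 3 onward, concatenate the second-to-last term with the last: 00·6 = 006, 6·006 = 6006, …
The next term joins 60060066006 and 006600660060066006.

60060066006006600660060066006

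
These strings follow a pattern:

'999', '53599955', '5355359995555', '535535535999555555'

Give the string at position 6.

5355355355355359995555555555

Each term wraps the previous one in 535 on the left and 55 on the right.
From 535535535999555555, 2 further steps: 535535535999555555 → 53553553553599955555555 → (answer).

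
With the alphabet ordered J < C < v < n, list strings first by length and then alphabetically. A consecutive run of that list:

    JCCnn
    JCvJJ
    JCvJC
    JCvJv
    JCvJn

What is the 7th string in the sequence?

Advancing 2 positions from JCvJn through JCvJn → JCvCJ reaches term 7.

JCvCC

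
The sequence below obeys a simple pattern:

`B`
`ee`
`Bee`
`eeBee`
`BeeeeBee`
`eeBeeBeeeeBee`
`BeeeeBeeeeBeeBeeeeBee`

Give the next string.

Each term (from the third on) is the two preceding terms concatenated in order: term 3 = B·ee = Bee.
The next term joins eeBeeBeeeeBee and BeeeeBeeeeBeeBeeeeBee.

eeBeeBeeeeBeeBeeeeBeeeeBeeBeeeeBee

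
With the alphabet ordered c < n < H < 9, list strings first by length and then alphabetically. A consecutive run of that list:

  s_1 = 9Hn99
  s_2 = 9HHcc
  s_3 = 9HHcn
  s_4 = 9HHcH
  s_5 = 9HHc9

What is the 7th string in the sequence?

Continuing the enumeration 2 steps past 9HHc9: 9HHc9 → 9HHnc → (answer).

9HHnn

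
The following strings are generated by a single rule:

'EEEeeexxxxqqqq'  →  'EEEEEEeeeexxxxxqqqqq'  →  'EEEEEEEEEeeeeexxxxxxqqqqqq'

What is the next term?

Each string has the form E^{3n} e^{n+2} x^{n+3} q^{n+3} (n = 1, 2, …).
At n = 4 the blocks have lengths 12, 6, 7, 7.

EEEEEEEEEEEEeeeeeexxxxxxxqqqqqqq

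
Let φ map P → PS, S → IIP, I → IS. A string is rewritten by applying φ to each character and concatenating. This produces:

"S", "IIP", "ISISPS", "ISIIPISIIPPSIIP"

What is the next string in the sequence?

ISIIPISISPSISIIPISISPSPSIIPISISPS

Replace each of the 15 characters of ISIIPISIIPPSIIP in place — IS IIP IS IS PS IS IIP IS IS PS PS IIP IS IS PS — and concatenate.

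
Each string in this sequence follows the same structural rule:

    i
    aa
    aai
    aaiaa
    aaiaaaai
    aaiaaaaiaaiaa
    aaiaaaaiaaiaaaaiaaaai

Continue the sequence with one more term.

From term 3 onward, concatenate the last term with the second-to-last: aa·i = aai, aai·aa = aaiaa, …
So term 8 is aaiaaaaiaaiaaaaiaaaai·aaiaaaaiaaiaa.

aaiaaaaiaaiaaaaiaaaaiaaiaaaaiaaiaa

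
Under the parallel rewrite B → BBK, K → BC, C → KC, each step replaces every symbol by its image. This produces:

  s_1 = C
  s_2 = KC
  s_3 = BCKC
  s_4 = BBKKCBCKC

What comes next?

BBKBBKBCBCKCBBKKCBCKC

Apply φ to BBKKCBCKC symbol by symbol: B→BBK, B→BBK, K→BC, K→BC, C→KC, B→BBK, C→KC, K→BC, C→KC; joined: BBK BBK BC BC KC BBK KC BC KC.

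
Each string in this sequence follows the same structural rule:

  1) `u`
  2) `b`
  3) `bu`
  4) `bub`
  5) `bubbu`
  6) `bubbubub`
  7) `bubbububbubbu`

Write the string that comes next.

bubbububbubbububbubub

Each term (from the third on) is the previous term followed by the one before it: term 3 = b·u = bu.
Continuing: bubbububbubbu · bubbubub gives term 8.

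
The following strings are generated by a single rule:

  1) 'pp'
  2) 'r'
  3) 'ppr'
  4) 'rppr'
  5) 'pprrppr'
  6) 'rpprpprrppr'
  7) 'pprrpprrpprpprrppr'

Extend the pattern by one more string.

From term 3 onward, concatenate the second-to-last term with the last: pp·r = ppr, r·ppr = rppr, …
The next term joins rpprpprrppr and pprrpprrpprpprrppr.

rpprpprrpprpprrpprrpprpprrppr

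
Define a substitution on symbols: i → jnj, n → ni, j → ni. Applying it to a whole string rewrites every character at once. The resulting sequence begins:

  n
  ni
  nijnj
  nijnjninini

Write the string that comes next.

nijnjninininijnjnijnjnijnj

Rewriting each symbol of nijnjninini: n→ni, i→jnj, j→ni, n→ni, j→ni, n→ni, i→jnj, n→ni, i→jnj, n→ni, i→jnj, which concatenates to ni jnj ni ni ni ni jnj ni jnj ni jnj.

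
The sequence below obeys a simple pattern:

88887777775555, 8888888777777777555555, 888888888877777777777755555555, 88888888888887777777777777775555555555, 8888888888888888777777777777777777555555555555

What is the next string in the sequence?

Reading off run lengths: 8 runs 4, 7, 10, 13, 16; 7 runs 6, 9, 12, 15, 18; 5 runs 4, 6, 8, 10, 12 — each is linear in n, where the shown terms are n = 2, 3, 4, 5, 6.
For the next term, n = 7, so the run lengths are 19, 21, 14.

888888888888888888877777777777777777777755555555555555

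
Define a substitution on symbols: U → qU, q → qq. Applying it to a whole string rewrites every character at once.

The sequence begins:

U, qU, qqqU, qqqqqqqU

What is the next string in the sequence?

Expanding qqqqqqqU: q→qq, q→qq, q→qq, q→qq, q→qq, q→qq, q→qq, U→qU. Concatenated: qq qq qq qq qq qq qq qU.

qqqqqqqqqqqqqqqU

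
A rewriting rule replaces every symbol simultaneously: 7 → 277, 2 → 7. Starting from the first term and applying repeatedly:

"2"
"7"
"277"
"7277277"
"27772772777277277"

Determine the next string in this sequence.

72772772777277277727727727772772777277277

Replace each of the 17 characters of 27772772777277277 in place — 7 277 277 277 7 277 277 7 277 277 277 7 277 277 7 277 277 — and concatenate.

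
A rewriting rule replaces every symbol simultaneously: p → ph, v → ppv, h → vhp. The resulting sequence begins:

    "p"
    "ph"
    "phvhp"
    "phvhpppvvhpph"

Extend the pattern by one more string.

φ(phvhpppvvhpph) expands symbol-by-symbol to ph vhp ppv vhp ph ph ph ppv ppv vhp ph ph vhp; joining the 13 pieces gives the next term.

phvhpppvvhpphphphppvppvvhpphphvhp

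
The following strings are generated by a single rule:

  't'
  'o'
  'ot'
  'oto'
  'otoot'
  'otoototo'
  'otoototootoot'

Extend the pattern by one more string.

Each term (from the third on) is the previous term followed by the one before it: term 3 = o·t = ot.
Continuing: otoototootoot · otoototo gives term 8.

otoototootoototoototo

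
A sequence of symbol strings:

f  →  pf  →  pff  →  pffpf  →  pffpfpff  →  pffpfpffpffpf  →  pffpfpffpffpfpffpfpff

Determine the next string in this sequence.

pffpfpffpffpfpffpfpffpffpfpffpffpf

From term 3 onward, concatenate the last term with the second-to-last: pf·f = pff, pff·pf = pffpf, …
So term 8 is pffpfpffpffpfpffpfpff·pffpfpffpffpf.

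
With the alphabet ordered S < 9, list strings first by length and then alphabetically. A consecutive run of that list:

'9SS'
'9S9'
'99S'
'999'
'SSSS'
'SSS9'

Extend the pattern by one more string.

Treat SSS9 as a base-2 numeral over the given alphabet and add one, carrying through any trailing 9's.

SS9S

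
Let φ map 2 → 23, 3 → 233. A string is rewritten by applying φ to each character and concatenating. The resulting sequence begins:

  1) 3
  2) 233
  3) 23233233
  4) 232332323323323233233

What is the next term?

2323323233233232332323323323233233232332323323323233233

Applying the rule to each of the 21 symbols of 232332323323323233233 gives the pieces 23 233 23 233 233 23 233 23 233 233 23 233 233 23 233 23 233 233 23 233 233, which concatenate to the answer.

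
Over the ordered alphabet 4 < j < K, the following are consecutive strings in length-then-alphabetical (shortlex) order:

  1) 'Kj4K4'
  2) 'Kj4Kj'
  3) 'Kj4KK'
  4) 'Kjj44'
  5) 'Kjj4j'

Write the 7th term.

Advancing 2 positions from Kjj4j through Kjj4j → Kjj4K reaches term 7.

Kjjj4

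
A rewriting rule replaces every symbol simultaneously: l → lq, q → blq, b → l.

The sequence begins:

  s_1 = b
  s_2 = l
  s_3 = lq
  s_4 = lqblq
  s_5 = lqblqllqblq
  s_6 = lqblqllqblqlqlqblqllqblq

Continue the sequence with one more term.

Rewriting the 24 symbols of lqblqllqblqlqlqblqllqblq one by one yields lq blq l lq blq lq lq blq l lq blq lq blq lq blq l lq blq lq lq blq l lq blq; concatenated:

lqblqllqblqlqlqblqllqblqlqblqlqblqllqblqlqlqblqllqblq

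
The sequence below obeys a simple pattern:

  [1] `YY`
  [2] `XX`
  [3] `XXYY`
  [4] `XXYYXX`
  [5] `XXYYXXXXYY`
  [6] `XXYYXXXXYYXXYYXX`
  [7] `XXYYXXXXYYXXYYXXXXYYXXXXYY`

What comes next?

From term 3 onward, concatenate the last term with the second-to-last: XX·YY = XXYY, XXYY·XX = XXYYXX, …
So term 8 is XXYYXXXXYYXXYYXXXXYYXXXXYY·XXYYXXXXYYXXYYXX.

XXYYXXXXYYXXYYXXXXYYXXXXYYXXYYXXXXYYXXYYXX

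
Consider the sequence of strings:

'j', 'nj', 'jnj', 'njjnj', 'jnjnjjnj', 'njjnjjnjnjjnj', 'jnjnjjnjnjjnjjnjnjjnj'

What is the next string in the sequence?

This is a Fibonacci-style word recurrence s(k) = s(k−2)·s(k−1): e.g. j·nj = jnj.
The next term joins njjnjjnjnjjnj and jnjnjjnjnjjnjjnjnjjnj.

njjnjjnjnjjnjjnjnjjnjnjjnjjnjnjjnj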